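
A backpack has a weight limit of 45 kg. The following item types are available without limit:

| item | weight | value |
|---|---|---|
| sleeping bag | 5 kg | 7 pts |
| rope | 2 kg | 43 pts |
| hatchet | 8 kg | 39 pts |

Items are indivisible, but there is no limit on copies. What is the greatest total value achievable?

946 pts

Best value-per-unit is rope at 43/2, and filling with it alone uses weight 22×2=44. No mix of the others beats 22×43 = 946.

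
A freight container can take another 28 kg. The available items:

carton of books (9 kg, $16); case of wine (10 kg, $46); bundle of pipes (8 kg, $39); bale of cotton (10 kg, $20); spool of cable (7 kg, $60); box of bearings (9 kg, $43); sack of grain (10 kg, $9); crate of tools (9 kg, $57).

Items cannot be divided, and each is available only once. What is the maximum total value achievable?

Check high-value combinations within 28 kg:
- case of wine+spool of cable+crate of tools: weight 10+7+9=26, value 46+60+57=163
- spool of cable+box of bearings+crate of tools: weight 7+9+9=25, value 60+43+57=160
- bundle of pipes+spool of cable+crate of tools: weight 8+7+9=24, value 39+60+57=156
Best: $163.

$163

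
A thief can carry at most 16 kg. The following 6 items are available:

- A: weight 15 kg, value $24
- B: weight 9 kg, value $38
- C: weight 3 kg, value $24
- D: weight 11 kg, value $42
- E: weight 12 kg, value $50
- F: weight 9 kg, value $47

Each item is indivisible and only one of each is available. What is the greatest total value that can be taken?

Check high-value combinations within 16 kg:
- C+E: weight 3+12=15, value 24+50=74
- C+F: weight 3+9=12, value 24+47=71
- C+D: weight 3+11=14, value 24+42=66
- B+C: weight 9+3=12, value 38+24=62
Best: $74.

$74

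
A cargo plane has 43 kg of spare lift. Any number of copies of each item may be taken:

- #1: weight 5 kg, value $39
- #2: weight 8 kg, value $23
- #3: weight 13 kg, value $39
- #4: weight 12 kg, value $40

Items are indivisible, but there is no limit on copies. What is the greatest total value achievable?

Best value-per-unit is #1 at 39/5, and filling with it alone uses weight 8×5=40. No mix of the others beats 8×39 = 312.

$312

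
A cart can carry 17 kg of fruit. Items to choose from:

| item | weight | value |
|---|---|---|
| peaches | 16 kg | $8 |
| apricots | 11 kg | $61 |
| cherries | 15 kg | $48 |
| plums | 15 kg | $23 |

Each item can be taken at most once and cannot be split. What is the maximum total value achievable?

$61

This is a 0/1 knapsack; check combinations near the capacity.
- apricots: weight 11, value 61
- cherries: weight 15, value 48
- plums: weight 15, value 23
- peaches: weight 16, value 8
Best: $61.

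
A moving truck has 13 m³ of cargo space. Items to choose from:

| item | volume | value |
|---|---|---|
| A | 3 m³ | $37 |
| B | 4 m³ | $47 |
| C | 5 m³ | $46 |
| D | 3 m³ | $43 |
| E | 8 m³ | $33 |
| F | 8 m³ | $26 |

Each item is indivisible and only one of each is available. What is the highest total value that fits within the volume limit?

$136

This is a 0/1 knapsack; check combinations near the capacity.
- B+C+D: volume 4+5+3=12, value 47+46+43=136
- A+B+C: volume 3+4+5=12, value 37+47+46=130
- A+B+D: volume 3+4+3=10, value 37+47+43=127
- A+C+D: volume 3+5+3=11, value 37+46+43=126
Best: $136.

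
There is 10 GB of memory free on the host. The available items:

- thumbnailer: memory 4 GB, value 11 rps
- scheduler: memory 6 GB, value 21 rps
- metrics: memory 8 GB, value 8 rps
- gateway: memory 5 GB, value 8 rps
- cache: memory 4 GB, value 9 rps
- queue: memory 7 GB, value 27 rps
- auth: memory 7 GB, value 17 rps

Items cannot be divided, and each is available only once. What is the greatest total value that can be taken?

Check high-value combinations within 10 GB:
- thumbnailer+scheduler: memory 4+6=10, value 11+21=32
- scheduler+cache: memory 6+4=10, value 21+9=30
- queue: memory 7, value 27
- scheduler: memory 6, value 21
Best: 32 rps.

32 rps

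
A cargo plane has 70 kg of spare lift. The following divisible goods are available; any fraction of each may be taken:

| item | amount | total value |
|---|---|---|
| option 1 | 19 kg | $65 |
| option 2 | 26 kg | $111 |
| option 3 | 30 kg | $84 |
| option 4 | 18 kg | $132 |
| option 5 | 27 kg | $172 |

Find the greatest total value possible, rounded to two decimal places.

410.73

Take in order of value per unit:
- option 4 (132/18 per unit): all 18 → value 132, running total 132.00
- option 5 (172/27 per unit): all 27 → value 172, running total 304.00
- option 2 (111/26 per unit): 25 of 26 → value 25×111/26 = 106.7308, running total 410.73
Total 410.73.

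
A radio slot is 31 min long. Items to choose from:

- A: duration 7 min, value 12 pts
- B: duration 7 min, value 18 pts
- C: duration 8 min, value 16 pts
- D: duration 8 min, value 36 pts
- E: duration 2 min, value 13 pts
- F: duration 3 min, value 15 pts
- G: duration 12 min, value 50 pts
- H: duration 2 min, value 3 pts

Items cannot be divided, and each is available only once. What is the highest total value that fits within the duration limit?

120 pts

Check high-value combinations within 31 min:
- B+D+E+G+H: duration 7+8+2+12+2=31, value 18+36+13+50+3=120
- B+D+F+G: duration 7+8+3+12=30, value 18+36+15+50=119
- D+E+F+G+H: duration 8+2+3+12+2=27, value 36+13+15+50+3=117
Best: 120 pts.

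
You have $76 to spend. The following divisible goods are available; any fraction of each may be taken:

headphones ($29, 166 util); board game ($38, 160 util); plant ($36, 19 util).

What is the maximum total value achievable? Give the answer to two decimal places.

Take in order of value per unit:
- headphones (166/29 per unit): all 29 → value 166, running total 166.00
- board game (160/38 per unit): all 38 → value 160, running total 326.00
- plant (19/36 per unit): 9 of 36 → value 9×19/36 = 4.7500, running total 330.75
Total 330.75.

330.75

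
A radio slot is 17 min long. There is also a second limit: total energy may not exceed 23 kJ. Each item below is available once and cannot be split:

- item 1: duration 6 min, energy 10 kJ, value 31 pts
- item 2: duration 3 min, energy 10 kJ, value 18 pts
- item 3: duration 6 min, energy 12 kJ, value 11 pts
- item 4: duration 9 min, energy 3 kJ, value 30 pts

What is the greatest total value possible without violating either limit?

Feasible sets respecting both limits:
- item 1+item 4: duration 15, energy 13, value 61
- item 1+item 2: duration 9, energy 20, value 49
- item 2+item 4: duration 12, energy 13, value 48
Best: 61 pts.

61 pts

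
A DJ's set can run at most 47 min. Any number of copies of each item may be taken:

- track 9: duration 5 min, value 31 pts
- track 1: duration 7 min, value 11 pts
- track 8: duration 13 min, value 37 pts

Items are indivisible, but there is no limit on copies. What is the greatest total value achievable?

Best value-per-unit is track 9 at 31/5, and filling with it alone uses duration 9×5=45. No mix of the others beats 9×31 = 279.

279 pts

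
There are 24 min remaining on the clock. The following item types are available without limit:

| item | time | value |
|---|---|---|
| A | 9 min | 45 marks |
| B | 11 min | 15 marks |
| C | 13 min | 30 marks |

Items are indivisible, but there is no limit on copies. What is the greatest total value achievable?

90 marks

Best value-per-unit is A at 45/9, and filling with it alone uses time 2×9=18. No mix of the others beats 2×45 = 90.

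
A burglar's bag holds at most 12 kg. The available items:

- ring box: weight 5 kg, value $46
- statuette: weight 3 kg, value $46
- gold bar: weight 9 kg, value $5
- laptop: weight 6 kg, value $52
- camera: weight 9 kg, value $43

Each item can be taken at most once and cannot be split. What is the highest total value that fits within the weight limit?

$98

Check high-value combinations within 12 kg:
- statuette+laptop: weight 3+6=9, value 46+52=98
- ring box+laptop: weight 5+6=11, value 46+52=98
- ring box+statuette: weight 5+3=8, value 46+46=92
- statuette+camera: weight 3+9=12, value 46+43=89
Best: $98.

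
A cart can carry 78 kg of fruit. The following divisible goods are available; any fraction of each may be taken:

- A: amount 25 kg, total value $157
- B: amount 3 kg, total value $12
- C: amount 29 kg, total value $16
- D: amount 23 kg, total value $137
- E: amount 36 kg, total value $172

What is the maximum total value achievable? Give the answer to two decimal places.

Take in order of value per unit:
- A (157/25 per unit): all 25 → value 157, running total 157.00
- D (137/23 per unit): all 23 → value 137, running total 294.00
- E (172/36 per unit): 30 of 36 → value 30×172/36 = 143.3333, running total 437.33
Total 437.33.

437.33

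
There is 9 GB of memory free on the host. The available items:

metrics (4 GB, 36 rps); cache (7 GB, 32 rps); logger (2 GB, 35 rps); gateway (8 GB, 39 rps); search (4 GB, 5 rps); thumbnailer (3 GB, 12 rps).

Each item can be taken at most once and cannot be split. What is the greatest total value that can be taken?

Check high-value combinations within 9 GB:
- metrics+logger+thumbnailer: memory 4+2+3=9, value 36+35+12=83
- metrics+logger: memory 4+2=6, value 36+35=71
- cache+logger: memory 7+2=9, value 32+35=67
Best: 83 rps.

83 rps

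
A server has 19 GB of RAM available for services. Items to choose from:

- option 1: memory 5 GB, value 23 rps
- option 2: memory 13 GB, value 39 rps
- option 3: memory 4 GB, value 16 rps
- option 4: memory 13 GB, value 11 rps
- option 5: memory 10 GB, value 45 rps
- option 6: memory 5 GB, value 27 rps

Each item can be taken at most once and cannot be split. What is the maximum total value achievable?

Check high-value combinations within 19 GB:
- option 3+option 5+option 6: memory 4+10+5=19, value 16+45+27=88
- option 1+option 3+option 5: memory 5+4+10=19, value 23+16+45=84
- option 5+option 6: memory 10+5=15, value 45+27=72
Best: 88 rps.

88 rps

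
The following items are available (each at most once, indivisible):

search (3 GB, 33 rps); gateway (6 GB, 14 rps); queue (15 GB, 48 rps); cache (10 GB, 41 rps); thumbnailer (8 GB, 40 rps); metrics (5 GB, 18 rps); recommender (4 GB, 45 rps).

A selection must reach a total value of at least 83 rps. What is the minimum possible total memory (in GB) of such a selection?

Subsets with value ≥ 83, sorted by total memory:
- search+metrics+recommender: memory 12, value 96
- thumbnailer+recommender: memory 12, value 85
Minimum memory: 12 GB.

12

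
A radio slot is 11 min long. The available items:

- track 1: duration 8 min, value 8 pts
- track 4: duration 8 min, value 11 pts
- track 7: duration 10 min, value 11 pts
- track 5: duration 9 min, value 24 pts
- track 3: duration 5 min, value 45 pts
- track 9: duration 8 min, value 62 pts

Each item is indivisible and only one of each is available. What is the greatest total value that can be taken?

62 pts

Check high-value combinations within 11 min:
- track 9: duration 8, value 62
- track 3: duration 5, value 45
- track 5: duration 9, value 24
- track 4: duration 8, value 11
- track 7: duration 10, value 11
Best: 62 pts.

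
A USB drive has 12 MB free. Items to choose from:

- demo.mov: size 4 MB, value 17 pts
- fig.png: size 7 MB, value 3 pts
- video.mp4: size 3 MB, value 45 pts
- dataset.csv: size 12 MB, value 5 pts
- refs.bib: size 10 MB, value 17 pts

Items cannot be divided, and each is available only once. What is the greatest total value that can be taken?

62 pts

Check high-value combinations within 12 MB:
- demo.mov+video.mp4: size 4+3=7, value 17+45=62
- fig.png+video.mp4: size 7+3=10, value 3+45=48
- video.mp4: size 3, value 45
Best: 62 pts.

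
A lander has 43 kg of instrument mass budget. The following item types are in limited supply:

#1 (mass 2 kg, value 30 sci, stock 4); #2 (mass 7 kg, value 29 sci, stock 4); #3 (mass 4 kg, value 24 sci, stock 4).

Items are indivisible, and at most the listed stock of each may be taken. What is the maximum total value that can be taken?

279 sci

Top feasible selections:
- 4×#1 + 3×#2 + 3×#3: mass 41, value 279
- 4×#1 + 2×#2 + 4×#3: mass 38, value 274
Best: 279 sci.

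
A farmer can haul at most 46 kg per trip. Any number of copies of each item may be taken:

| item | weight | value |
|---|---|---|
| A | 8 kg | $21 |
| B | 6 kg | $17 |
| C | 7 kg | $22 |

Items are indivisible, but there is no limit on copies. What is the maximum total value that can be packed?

Best value-per-unit is C at 22/7; filling with it alone gives 6×22 = 132.
Optimal mix: 3×B + 4×C → weight 46, value 139.

$139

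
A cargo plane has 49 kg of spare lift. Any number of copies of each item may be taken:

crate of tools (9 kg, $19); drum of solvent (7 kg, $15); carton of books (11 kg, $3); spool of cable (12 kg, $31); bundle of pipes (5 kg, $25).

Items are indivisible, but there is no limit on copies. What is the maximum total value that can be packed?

$225

Best value-per-unit is bundle of pipes at 25/5, and filling with it alone uses weight 9×5=45. No mix of the others beats 9×25 = 225.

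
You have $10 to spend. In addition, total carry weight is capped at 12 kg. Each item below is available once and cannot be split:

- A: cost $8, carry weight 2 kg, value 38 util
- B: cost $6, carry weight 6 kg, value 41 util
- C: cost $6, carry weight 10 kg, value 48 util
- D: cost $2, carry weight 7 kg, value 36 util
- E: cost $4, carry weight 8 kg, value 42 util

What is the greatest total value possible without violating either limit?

Feasible sets respecting both limits:
- A+D: cost 10, carry weight 9, value 74
- C: cost 6, carry weight 10, value 48
- E: cost 4, carry weight 8, value 42
Best: 74 util.

74 util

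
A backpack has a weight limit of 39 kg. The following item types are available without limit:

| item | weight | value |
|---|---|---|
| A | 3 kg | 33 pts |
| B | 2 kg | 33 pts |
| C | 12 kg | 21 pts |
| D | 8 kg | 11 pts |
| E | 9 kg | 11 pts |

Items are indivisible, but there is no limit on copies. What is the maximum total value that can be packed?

627 pts

Best value-per-unit is B at 33/2; filling with it alone gives 19×33 = 627.
Optimal mix: 1×A + 18×B → weight 39, value 627.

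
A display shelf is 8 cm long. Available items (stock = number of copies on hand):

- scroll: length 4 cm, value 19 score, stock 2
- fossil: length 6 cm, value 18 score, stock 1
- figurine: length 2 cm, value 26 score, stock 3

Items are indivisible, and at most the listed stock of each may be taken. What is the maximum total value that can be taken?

Best selections within length 8 and stock limits:
- 3×figurine: length 6, value 78
- 1×scroll + 2×figurine: length 8, value 71
Best: 78 score.

78 score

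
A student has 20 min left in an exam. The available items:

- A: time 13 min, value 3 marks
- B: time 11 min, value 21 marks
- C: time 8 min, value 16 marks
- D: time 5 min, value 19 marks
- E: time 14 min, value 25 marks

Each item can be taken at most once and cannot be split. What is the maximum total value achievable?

44 marks

Check high-value combinations within 20 min:
- D+E: time 5+14=19, value 19+25=44
- B+D: time 11+5=16, value 21+19=40
- B+C: time 11+8=19, value 21+16=37
- C+D: time 8+5=13, value 16+19=35
- E: time 14, value 25
Best: 44 marks.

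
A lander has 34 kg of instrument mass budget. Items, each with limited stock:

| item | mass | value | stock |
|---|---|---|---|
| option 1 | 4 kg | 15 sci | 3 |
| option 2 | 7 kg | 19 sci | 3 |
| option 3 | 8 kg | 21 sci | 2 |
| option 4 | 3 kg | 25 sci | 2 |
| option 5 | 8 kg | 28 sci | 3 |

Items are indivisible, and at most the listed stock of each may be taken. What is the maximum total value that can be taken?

Top feasible selections:
- 3×option 1 + 2×option 4 + 2×option 5: mass 34, value 151
- 1×option 1 + 2×option 4 + 3×option 5: mass 34, value 149
- 3×option 1 + 1×option 3 + 2×option 4 + 1×option 5: mass 34, value 144
- 3×option 1 + 1×option 2 + 2×option 4 + 1×option 5: mass 33, value 142
Best: 151 sci.

151 sci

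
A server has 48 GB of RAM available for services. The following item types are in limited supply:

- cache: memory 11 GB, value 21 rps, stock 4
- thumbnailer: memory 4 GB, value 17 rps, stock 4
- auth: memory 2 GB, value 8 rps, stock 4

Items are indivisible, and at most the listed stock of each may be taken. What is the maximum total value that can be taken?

Best selections within memory 48 and stock limits:
- 2×cache + 4×thumbnailer + 4×auth: memory 46, value 142
- 2×cache + 4×thumbnailer + 3×auth: memory 44, value 134
- 2×cache + 4×thumbnailer + 2×auth: memory 42, value 126
- 2×cache + 3×thumbnailer + 4×auth: memory 42, value 125
Best: 142 rps.

142 rps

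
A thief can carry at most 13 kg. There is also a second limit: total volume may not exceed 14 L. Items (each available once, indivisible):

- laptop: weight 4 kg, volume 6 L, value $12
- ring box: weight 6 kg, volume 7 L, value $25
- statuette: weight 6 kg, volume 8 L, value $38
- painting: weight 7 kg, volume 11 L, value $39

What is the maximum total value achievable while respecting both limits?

Feasible sets respecting both limits:
- laptop+statuette: weight 10, volume 14, value 50
- painting: weight 7, volume 11, value 39
- statuette: weight 6, volume 8, value 38
- laptop+ring box: weight 10, volume 13, value 37
Best: $50.

$50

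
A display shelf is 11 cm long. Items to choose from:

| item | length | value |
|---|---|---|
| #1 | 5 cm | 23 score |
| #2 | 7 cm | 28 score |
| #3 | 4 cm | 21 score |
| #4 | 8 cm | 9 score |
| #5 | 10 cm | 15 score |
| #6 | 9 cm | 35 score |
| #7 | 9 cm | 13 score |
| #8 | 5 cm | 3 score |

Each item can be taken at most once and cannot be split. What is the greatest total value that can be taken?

Check high-value combinations within 11 cm:
- #2+#3: length 7+4=11, value 28+21=49
- #1+#3: length 5+4=9, value 23+21=44
- #6: length 9, value 35
Best: 49 score.

49 score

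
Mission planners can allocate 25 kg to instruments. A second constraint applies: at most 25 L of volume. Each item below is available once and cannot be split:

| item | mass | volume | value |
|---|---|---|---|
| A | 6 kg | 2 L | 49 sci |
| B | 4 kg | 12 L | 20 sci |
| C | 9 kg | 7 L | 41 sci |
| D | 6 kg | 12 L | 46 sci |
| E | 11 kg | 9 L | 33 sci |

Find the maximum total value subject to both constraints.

136 sci

Feasible sets respecting both limits:
- A+C+D: mass 21, volume 21, value 136
- A+D+E: mass 23, volume 23, value 128
- A+B+C: mass 19, volume 21, value 110
Best: 136 sci.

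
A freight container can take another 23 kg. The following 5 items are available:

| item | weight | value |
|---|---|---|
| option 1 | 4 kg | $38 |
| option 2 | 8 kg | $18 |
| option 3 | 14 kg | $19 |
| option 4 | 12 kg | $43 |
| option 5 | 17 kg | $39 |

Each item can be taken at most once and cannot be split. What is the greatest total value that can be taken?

Check high-value combinations within 23 kg:
- option 1+option 4: weight 4+12=16, value 38+43=81
- option 1+option 5: weight 4+17=21, value 38+39=77
- option 2+option 4: weight 8+12=20, value 18+43=61
- option 1+option 3: weight 4+14=18, value 38+19=57
Best: $81.

$81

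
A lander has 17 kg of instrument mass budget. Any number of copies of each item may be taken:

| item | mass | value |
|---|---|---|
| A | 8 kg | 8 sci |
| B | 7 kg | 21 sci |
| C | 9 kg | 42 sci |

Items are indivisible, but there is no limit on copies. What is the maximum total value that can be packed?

63 sci

Best value-per-unit is C at 42/9; filling with it alone gives 1×42 = 42.
Optimal mix: 1×B + 1×C → mass 16, value 63.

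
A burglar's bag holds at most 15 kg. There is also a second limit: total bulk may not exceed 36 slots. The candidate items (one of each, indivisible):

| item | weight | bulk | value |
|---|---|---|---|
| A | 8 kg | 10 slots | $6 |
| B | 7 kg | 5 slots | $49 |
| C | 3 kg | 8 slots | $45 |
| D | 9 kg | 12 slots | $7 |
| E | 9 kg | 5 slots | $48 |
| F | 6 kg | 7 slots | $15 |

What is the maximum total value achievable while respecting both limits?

Feasible sets respecting both limits:
- B+C: weight 10, bulk 13, value 94
- C+E: weight 12, bulk 13, value 93
- B+F: weight 13, bulk 12, value 64
Best: $94.

$94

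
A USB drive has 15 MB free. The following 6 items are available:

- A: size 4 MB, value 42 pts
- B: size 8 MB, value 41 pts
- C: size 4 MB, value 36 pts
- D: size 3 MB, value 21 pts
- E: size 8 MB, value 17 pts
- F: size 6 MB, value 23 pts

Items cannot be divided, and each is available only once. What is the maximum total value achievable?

104 pts

Check high-value combinations within 15 MB:
- A+B+D: size 4+8+3=15, value 42+41+21=104
- A+C+F: size 4+4+6=14, value 42+36+23=101
- A+C+D: size 4+4+3=11, value 42+36+21=99
- B+C+D: size 8+4+3=15, value 41+36+21=98
Best: 104 pts.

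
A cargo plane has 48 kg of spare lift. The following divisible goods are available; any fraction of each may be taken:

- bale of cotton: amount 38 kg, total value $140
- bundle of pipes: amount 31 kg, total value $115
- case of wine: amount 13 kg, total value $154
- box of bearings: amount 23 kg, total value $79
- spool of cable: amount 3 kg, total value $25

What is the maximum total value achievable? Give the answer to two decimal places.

Take in order of value per unit:
- case of wine (154/13 per unit): all 13 → value 154, running total 154.00
- spool of cable (25/3 per unit): all 3 → value 25, running total 179.00
- bundle of pipes (115/31 per unit): all 31 → value 115, running total 294.00
- bale of cotton (140/38 per unit): 1 of 38 → value 1×140/38 = 3.6842, running total 297.68
Total 297.68.

297.68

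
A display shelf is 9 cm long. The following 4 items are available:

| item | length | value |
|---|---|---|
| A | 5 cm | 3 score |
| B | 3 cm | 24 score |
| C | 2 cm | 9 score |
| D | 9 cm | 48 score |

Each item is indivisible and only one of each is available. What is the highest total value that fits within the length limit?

Check high-value combinations within 9 cm:
- D: length 9, value 48
- B+C: length 3+2=5, value 24+9=33
- A+B: length 5+3=8, value 3+24=27
- B: length 3, value 24
- A+C: length 5+2=7, value 3+9=12
Best: 48 score.

48 score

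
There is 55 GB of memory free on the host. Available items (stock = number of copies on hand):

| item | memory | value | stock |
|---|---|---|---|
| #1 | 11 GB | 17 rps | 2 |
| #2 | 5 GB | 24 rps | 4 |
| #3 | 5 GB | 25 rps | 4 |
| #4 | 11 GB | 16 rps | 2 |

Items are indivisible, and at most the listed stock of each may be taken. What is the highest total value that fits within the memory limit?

Best selections within memory 55 and stock limits:
- 1×#1 + 4×#2 + 4×#3: memory 51, value 213
- 4×#2 + 4×#3 + 1×#4: memory 51, value 212
- 4×#2 + 4×#3: memory 40, value 196
Best: 213 rps.

213 rps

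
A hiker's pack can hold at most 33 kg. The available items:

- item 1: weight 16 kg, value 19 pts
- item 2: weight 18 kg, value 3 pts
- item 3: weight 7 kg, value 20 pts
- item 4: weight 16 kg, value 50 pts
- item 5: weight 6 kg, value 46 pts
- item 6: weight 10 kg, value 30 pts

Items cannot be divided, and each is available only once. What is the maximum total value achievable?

126 pts

Check high-value combinations within 33 kg:
- item 4+item 5+item 6: weight 16+6+10=32, value 50+46+30=126
- item 3+item 4+item 5: weight 7+16+6=29, value 20+50+46=116
- item 3+item 4+item 6: weight 7+16+10=33, value 20+50+30=100
- item 4+item 5: weight 16+6=22, value 50+46=96
- item 3+item 5+item 6: weight 7+6+10=23, value 20+46+30=96
Best: 126 pts.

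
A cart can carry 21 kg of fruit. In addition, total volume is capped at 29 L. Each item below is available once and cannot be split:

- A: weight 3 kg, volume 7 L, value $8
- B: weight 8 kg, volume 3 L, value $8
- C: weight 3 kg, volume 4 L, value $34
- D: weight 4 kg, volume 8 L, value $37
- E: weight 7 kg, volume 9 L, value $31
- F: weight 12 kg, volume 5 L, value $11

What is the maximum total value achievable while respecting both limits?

$110

Feasible sets respecting both limits:
- A+C+D+E: weight 17, volume 28, value 110
- C+D+E: weight 14, volume 21, value 102
- A+B+C+D: weight 18, volume 22, value 87
Best: $110.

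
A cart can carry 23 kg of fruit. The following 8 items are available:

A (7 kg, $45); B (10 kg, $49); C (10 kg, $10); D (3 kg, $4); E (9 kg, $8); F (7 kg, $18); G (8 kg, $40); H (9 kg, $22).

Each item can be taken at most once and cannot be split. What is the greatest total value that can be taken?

$103

Check high-value combinations within 23 kg:
- A+F+G: weight 7+7+8=22, value 45+18+40=103
- A+B+D: weight 7+10+3=20, value 45+49+4=98
- A+B: weight 7+10=17, value 45+49=94
Best: $103.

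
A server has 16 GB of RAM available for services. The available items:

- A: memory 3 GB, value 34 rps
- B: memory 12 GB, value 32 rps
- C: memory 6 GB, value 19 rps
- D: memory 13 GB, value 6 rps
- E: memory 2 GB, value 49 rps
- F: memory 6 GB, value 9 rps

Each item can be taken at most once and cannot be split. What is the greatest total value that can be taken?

102 rps

Check high-value combinations within 16 GB:
- A+C+E: memory 3+6+2=11, value 34+19+49=102
- A+E+F: memory 3+2+6=11, value 34+49+9=92
- A+E: memory 3+2=5, value 34+49=83
- B+E: memory 12+2=14, value 32+49=81
- C+E+F: memory 6+2+6=14, value 19+49+9=77
Best: 102 rps.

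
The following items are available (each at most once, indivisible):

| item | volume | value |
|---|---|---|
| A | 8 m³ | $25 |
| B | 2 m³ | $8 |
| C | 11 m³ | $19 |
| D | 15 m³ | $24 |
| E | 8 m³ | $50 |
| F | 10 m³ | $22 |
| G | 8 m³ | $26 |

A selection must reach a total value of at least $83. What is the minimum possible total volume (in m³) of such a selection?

Subsets with value ≥ 83, sorted by total volume:
- B+E+G: volume 18, value 84
- A+B+E: volume 18, value 83
Minimum volume: 18 m³.

18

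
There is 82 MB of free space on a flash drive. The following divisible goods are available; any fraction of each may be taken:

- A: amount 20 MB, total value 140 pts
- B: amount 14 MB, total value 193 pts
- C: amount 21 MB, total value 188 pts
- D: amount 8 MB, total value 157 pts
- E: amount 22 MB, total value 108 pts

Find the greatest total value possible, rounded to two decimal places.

Take in order of value per unit:
- D (157/8 per unit): all 8 → value 157, running total 157.00
- B (193/14 per unit): all 14 → value 193, running total 350.00
- C (188/21 per unit): all 21 → value 188, running total 538.00
- A (140/20 per unit): all 20 → value 140, running total 678.00
- E (108/22 per unit): 19 of 22 → value 19×108/22 = 93.2727, running total 771.27
Total 771.27.

771.27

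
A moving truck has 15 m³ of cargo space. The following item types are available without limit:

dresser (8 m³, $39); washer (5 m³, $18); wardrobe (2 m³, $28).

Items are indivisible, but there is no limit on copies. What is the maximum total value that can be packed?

Best value-per-unit is wardrobe at 28/2, and filling with it alone uses volume 7×2=14. No mix of the others beats 7×28 = 196.

$196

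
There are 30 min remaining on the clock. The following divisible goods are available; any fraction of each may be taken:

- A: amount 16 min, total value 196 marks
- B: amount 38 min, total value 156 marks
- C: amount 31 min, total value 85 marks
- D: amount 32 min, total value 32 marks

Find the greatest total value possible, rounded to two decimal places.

253.47

Take in order of value per unit:
- A (196/16 per unit): all 16 → value 196, running total 196.00
- B (156/38 per unit): 14 of 38 → value 14×156/38 = 57.4737, running total 253.47
Total 253.47.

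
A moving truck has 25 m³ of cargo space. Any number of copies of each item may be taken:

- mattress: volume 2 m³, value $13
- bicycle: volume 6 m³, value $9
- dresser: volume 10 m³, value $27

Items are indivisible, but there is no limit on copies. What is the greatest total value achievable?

$156

Best value-per-unit is mattress at 13/2, and filling with it alone uses volume 12×2=24. No mix of the others beats 12×13 = 156.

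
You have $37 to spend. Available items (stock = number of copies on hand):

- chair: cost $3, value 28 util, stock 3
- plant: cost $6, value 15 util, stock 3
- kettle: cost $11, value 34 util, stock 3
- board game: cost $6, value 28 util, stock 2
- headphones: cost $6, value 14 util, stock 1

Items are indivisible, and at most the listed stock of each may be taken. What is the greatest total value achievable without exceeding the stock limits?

Top feasible selections:
- 3×chair + 2×kettle + 1×board game: cost 37, value 180
- 3×chair + 1×kettle + 2×board game: cost 32, value 174
Best: 180 util.

180 util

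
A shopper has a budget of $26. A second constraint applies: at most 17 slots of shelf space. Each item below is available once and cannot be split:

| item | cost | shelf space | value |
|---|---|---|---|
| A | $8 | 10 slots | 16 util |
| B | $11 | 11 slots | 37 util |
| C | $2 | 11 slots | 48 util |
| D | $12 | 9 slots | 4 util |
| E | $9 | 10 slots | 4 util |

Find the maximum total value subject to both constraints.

48 util

Feasible sets respecting both limits:
- C: cost 2, shelf space 11, value 48
- B: cost 11, shelf space 11, value 37
- A: cost 8, shelf space 10, value 16
- D: cost 12, shelf space 9, value 4
Best: 48 util.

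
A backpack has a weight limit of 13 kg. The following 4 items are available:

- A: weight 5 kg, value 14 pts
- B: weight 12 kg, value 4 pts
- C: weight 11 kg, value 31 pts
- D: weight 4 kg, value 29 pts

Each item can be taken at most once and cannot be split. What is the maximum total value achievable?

43 pts

This is a 0/1 knapsack; check combinations near the capacity.
- A+D: weight 5+4=9, value 14+29=43
- C: weight 11, value 31
- D: weight 4, value 29
- A: weight 5, value 14
Best: 43 pts.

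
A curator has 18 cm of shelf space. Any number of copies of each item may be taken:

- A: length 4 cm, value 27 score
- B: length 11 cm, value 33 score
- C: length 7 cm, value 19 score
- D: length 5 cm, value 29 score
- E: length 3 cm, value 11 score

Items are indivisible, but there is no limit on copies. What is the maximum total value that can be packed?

Best value-per-unit is A at 27/4; filling with it alone gives 4×27 = 108.
Optimal mix: 2×A + 2×D → length 18, value 112.

112 score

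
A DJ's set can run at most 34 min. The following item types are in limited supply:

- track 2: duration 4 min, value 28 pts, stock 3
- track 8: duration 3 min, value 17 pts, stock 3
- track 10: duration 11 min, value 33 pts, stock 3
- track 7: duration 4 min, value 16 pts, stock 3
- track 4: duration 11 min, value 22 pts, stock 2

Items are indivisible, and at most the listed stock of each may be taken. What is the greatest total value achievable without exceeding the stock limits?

Top feasible selections:
- 3×track 2 + 3×track 8 + 3×track 7: duration 33, value 183
- 3×track 2 + 3×track 8 + 1×track 10: duration 32, value 168
- 3×track 2 + 3×track 8 + 2×track 7: duration 29, value 167
Best: 183 pts.

183 pts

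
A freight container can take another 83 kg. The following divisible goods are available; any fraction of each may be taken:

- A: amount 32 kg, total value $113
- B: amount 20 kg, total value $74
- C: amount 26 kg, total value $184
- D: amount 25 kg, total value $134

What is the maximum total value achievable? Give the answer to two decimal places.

434.38

Take in order of value per unit:
- C (184/26 per unit): all 26 → value 184, running total 184.00
- D (134/25 per unit): all 25 → value 134, running total 318.00
- B (74/20 per unit): all 20 → value 74, running total 392.00
- A (113/32 per unit): 12 of 32 → value 12×113/32 = 42.3750, running total 434.38
Total 434.38.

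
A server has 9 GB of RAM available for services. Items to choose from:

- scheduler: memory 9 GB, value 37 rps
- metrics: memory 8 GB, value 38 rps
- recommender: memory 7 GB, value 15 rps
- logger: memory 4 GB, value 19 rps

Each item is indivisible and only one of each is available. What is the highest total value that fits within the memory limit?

Check high-value combinations within 9 GB:
- metrics: memory 8, value 38
- scheduler: memory 9, value 37
- logger: memory 4, value 19
- recommender: memory 7, value 15
Best: 38 rps.

38 rps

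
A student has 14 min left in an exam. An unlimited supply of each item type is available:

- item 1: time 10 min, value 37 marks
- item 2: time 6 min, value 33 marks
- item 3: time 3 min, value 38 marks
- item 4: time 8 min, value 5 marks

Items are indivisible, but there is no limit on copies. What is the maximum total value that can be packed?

152 marks

Best value-per-unit is item 3 at 38/3, and filling with it alone uses time 4×3=12. No mix of the others beats 4×38 = 152.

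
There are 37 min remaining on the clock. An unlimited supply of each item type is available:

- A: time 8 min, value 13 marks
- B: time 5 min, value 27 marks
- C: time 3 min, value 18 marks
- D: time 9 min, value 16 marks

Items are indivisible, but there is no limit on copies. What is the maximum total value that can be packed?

Best value-per-unit is C at 18/3; filling with it alone gives 12×18 = 216.
Optimal mix: 2×B + 9×C → time 37, value 216.

216 marks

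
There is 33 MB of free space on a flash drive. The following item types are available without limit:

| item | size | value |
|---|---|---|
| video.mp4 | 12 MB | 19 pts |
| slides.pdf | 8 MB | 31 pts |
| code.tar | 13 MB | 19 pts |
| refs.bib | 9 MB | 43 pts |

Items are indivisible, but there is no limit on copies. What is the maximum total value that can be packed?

Best value-per-unit is refs.bib at 43/9; filling with it alone gives 3×43 = 129.
Optimal mix: 3×slides.pdf + 1×refs.bib → size 33, value 136.

136 pts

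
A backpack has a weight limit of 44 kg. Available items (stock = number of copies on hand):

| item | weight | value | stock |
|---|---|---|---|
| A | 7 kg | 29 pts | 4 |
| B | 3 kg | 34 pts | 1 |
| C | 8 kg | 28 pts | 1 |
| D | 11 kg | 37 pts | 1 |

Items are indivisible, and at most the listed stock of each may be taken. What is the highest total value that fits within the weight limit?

Top feasible selections:
- 4×A + 1×B + 1×D: weight 42, value 187
- 3×A + 1×B + 1×C + 1×D: weight 43, value 186
Best: 187 pts.

187 pts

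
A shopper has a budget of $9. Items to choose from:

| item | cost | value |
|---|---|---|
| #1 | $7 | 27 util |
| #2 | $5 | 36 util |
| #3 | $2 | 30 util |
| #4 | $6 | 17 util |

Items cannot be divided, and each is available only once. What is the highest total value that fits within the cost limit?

Check high-value combinations within $9:
- #2+#3: cost 5+2=7, value 36+30=66
- #1+#3: cost 7+2=9, value 27+30=57
- #3+#4: cost 2+6=8, value 30+17=47
- #2: cost 5, value 36
- #3: cost 2, value 30
Best: 66 util.

66 util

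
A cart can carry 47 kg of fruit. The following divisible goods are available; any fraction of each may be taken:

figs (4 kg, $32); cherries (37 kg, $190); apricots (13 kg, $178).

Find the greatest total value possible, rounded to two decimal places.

Take in order of value per unit:
- apricots (178/13 per unit): all 13 → value 178, running total 178.00
- figs (32/4 per unit): all 4 → value 32, running total 210.00
- cherries (190/37 per unit): 30 of 37 → value 30×190/37 = 154.0541, running total 364.05
Total 364.05.

364.05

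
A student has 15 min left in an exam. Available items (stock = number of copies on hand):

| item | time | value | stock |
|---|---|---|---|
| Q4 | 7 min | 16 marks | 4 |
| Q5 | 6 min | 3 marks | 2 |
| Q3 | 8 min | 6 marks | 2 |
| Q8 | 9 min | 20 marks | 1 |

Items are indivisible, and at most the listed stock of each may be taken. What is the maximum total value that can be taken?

Top feasible selections:
- 2×Q4: time 14, value 32
- 1×Q5 + 1×Q8: time 15, value 23
- 1×Q4 + 1×Q3: time 15, value 22
- 1×Q8: time 9, value 20
Best: 32 marks.

32 marks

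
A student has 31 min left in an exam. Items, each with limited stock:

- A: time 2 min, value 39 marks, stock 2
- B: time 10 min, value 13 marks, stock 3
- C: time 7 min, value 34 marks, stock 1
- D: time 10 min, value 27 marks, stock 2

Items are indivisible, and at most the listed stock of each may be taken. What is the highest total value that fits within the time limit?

Top feasible selections:
- 2×A + 1×C + 2×D: time 31, value 166
- 2×A + 1×B + 1×C + 1×D: time 31, value 152
- 2×A + 1×C + 1×D: time 21, value 139
Best: 166 marks.

166 marks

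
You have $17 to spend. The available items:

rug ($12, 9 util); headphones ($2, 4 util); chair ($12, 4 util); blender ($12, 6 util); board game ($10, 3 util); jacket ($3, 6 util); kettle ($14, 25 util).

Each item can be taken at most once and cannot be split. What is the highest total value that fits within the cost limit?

31 util

This is a 0/1 knapsack; check combinations near the capacity.
- jacket+kettle: cost 3+14=17, value 6+25=31
- headphones+kettle: cost 2+14=16, value 4+25=29
- kettle: cost 14, value 25
- rug+headphones+jacket: cost 12+2+3=17, value 9+4+6=19
Best: 31 util.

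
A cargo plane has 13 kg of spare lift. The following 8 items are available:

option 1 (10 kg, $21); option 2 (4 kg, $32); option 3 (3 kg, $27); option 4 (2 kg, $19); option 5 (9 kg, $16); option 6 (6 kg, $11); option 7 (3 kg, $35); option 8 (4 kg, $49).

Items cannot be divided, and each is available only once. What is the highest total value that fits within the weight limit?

This is a 0/1 knapsack; check combinations near the capacity.
- option 2+option 4+option 7+option 8: weight 4+2+3+4=13, value 32+19+35+49=135
- option 3+option 4+option 7+option 8: weight 3+2+3+4=12, value 27+19+35+49=130
- option 2+option 3+option 4+option 8: weight 4+3+2+4=13, value 32+27+19+49=127
Best: $135.

$135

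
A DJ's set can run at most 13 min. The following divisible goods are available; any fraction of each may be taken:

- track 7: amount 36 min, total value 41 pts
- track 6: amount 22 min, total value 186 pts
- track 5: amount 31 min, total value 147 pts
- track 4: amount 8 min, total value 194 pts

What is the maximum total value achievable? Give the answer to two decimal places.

Take in order of value per unit:
- track 4 (194/8 per unit): all 8 → value 194, running total 194.00
- track 6 (186/22 per unit): 5 of 22 → value 5×186/22 = 42.2727, running total 236.27
Total 236.27.

236.27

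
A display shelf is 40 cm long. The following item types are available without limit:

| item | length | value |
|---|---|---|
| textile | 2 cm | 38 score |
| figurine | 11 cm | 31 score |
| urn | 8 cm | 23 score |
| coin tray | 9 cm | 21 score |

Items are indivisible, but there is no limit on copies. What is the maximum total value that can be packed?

760 score

Best value-per-unit is textile at 38/2, and filling with it alone uses length 20×2=40. No mix of the others beats 20×38 = 760.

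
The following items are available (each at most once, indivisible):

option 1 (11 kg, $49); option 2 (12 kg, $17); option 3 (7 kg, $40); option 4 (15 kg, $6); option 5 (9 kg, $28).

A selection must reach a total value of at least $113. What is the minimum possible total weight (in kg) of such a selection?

Subsets with value ≥ 113, sorted by total weight:
- option 1+option 3+option 5: weight 27, value 117
- option 1+option 2+option 3+option 5: weight 39, value 134
- option 1+option 3+option 4+option 5: weight 42, value 123
- option 1+option 2+option 3+option 4+option 5: weight 54, value 140
Minimum weight: 27 kg.

27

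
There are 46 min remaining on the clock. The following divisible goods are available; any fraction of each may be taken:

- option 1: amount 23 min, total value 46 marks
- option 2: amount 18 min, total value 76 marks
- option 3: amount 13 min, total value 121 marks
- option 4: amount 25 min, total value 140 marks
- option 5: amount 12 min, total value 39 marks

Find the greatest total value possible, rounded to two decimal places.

Take in order of value per unit:
- option 3 (121/13 per unit): all 13 → value 121, running total 121.00
- option 4 (140/25 per unit): all 25 → value 140, running total 261.00
- option 2 (76/18 per unit): 8 of 18 → value 8×76/18 = 33.7778, running total 294.78
Total 294.78.

294.78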